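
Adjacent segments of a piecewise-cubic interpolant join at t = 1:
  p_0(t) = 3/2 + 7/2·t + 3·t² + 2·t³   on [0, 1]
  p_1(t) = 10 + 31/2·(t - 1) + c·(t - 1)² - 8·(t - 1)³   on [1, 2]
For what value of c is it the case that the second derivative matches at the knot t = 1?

p_0''(t) = 6 + 12·t, so p_0''(1) = 18. On the right, p_1''(1) = 2c, so c = 9.

9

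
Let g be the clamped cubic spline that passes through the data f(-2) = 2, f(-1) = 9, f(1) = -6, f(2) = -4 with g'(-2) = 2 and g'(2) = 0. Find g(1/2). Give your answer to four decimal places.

-2.7482

Put σ_i = g'' at the i-th knot. Here h = (1, 2, 1) and Δ = (7, -15/2, 2), so the interior equations h_(i-1)·σ_(i-1) + 2(h_(i-1)+h_i)·σ_i + h_i·σ_(i+1) = 6(Δ_i − Δ_(i-1)) read
  1·σ_0 + 6·σ_1 + 2·σ_2 = 6(Δ_1 - Δ_0) = -87
  2·σ_1 + 6·σ_2 + 1·σ_3 = 6(Δ_2 - Δ_1) = 57
Clamped end conditions give two more equations: 2h_0·σ_0 + h_0·σ_1 = 6(Δ_0 - g'(-2)) = 30 and h_2·σ_2 + 2h_2·σ_3 = 6(g'(2) - Δ_2) = -12.
Forward elimination and back-substitution give σ_0 = 983/35, σ_1 = -916/35, σ_2 = 734/35, σ_3 = -577/35.
On [-1, 1], g(t) = 9 + 207/70·(t + 1) - 458/35·(t + 1)² + 55/14·(t + 1)³.
With (t + 1) = 3/2: g(1/2) = -1539/560.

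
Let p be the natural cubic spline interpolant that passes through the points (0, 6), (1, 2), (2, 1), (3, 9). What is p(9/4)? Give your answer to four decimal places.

With M_i denoting the second derivative at x_i, h_i = 1, 1, 1, and Δ_i = (y_(i+1) − y_i)/h_i = -4, -1, 8:
  1·M_0 + 4·M_1 + 1·M_2 = 6(Δ_1 - Δ_0) = 18
  1·M_1 + 4·M_2 + 1·M_3 = 6(Δ_2 - Δ_1) = 54
Natural end conditions: M_0 = M_3 = 0.
Solving the tridiagonal system: M_0 = 0, M_1 = 6/5, M_2 = 66/5, M_3 = 0.
On [2, 3], p(t) = 1 + 18/5·(t - 2) + 33/5·(t - 2)² - 11/5·(t - 2)³.
With (t - 2) = 1/4: p(9/4) = 729/320.

2.2781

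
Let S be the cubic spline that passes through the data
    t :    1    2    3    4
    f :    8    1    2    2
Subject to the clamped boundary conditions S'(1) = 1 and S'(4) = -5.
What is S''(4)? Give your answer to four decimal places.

Put m_i = S'' at the i-th knot. Here h = (1, 1, 1) and Δ = (-7, 1, 0), so the interior equations h_(i-1)·m_(i-1) + 2(h_(i-1)+h_i)·m_i + h_i·m_(i+1) = 6(Δ_i − Δ_(i-1)) read
  1·m_0 + 4·m_1 + 1·m_2 = 6(Δ_1 - Δ_0) = 48
  1·m_1 + 4·m_2 + 1·m_3 = 6(Δ_2 - Δ_1) = -6
Clamped end conditions give two more equations: 2h_0·m_0 + h_0·m_1 = 6(Δ_0 - S'(1)) = -48 and h_2·m_2 + 2h_2·m_3 = 6(S'(4) - Δ_2) = -30.
Hence m_0 = -174/5, m_1 = 108/5, m_2 = -18/5, m_3 = -66/5.

-13.2000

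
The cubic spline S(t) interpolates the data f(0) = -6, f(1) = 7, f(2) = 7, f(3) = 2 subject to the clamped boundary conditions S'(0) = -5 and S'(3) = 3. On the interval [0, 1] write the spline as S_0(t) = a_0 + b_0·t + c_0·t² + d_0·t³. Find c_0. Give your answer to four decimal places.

36.0667

Put M_i = S'' at the i-th knot. Here h = (1, 1, 1) and Δ = (13, 0, -5), so the interior equations h_(i-1)·M_(i-1) + 2(h_(i-1)+h_i)·M_i + h_i·M_(i+1) = 6(Δ_i − Δ_(i-1)) read
  1·M_0 + 4·M_1 + 1·M_2 = 6(Δ_1 - Δ_0) = -78
  1·M_1 + 4·M_2 + 1·M_3 = 6(Δ_2 - Δ_1) = -30
Clamped end conditions give two more equations: 2h_0·M_0 + h_0·M_1 = 6(Δ_0 - S'(0)) = 108 and h_2·M_2 + 2h_2·M_3 = 6(S'(3) - Δ_2) = 48.
Solving the tridiagonal system: M_0 = 1082/15, M_1 = -544/15, M_2 = -76/15, M_3 = 398/15.
On [0, 1], with S_0(t) = a_0 + b_0·t + c_0·t² + d_0·t³: c_0 = M_0/2 = 541/15, d_0 = (M_1 - M_0)/(6h_0) = -271/15, b_0 = Δ_0 - h_0(2M_0 + M_1)/6 = -5.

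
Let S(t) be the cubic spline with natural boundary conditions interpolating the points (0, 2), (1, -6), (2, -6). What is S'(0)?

-10

Put m_i = S'' at the i-th knot. Here h = (1, 1) and Δ = (-8, 0), so the interior equations h_(i-1)·m_(i-1) + 2(h_(i-1)+h_i)·m_i + h_i·m_(i+1) = 6(Δ_i − Δ_(i-1)) read
  1·m_0 + 4·m_1 + 1·m_2 = 6(Δ_1 - Δ_0) = 48
Natural end conditions: m_0 = m_2 = 0.
Forward elimination and back-substitution give m_0 = 0, m_1 = 12, m_2 = 0.
On [0, 1], S'(t) = b_0 + 2c_0·t + 3d_0·t² with b_0 = Δ_0 - h_0(2m_0 + m_1)/6 = -10, c_0 = m_0/2 = 0, d_0 = (m_1 - m_0)/(6h_0) = 2. So S'(0) = -10.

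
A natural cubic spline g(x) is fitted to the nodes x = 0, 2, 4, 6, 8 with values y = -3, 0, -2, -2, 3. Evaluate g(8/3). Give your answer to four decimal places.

-0.3201

Write M_i for g''(x_i). With h_i = 2, 2, 2, 2 and divided differences Δ_i = 3/2, -1, 0, 5/2, the continuity of g' gives the tridiagonal system
  2·M_0 + 8·M_1 + 2·M_2 = 6(Δ_1 - Δ_0) = -15
  2·M_1 + 8·M_2 + 2·M_3 = 6(Δ_2 - Δ_1) = 6
  2·M_2 + 8·M_3 + 2·M_4 = 6(Δ_3 - Δ_2) = 15
Natural end conditions: M_0 = M_4 = 0.
Forward elimination and back-substitution give M_0 = 0, M_1 = -117/56, M_2 = 6/7, M_3 = 93/56, M_4 = 0.
On [2, 4], g(x) = 0 + 3/28·(x - 2) - 117/112·(x - 2)² + 55/224·(x - 2)³.
With (x - 2) = 2/3: g(8/3) = -121/378.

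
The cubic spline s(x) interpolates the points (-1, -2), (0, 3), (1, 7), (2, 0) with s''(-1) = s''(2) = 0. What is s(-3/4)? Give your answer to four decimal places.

-0.8594

With m_i denoting the second derivative at x_i, h_i = 1, 1, 1, and Δ_i = (y_(i+1) − y_i)/h_i = 5, 4, -7:
  1·m_0 + 4·m_1 + 1·m_2 = 6(Δ_1 - Δ_0) = -6
  1·m_1 + 4·m_2 + 1·m_3 = 6(Δ_2 - Δ_1) = -66
Natural end conditions: m_0 = m_3 = 0.
Solving the tridiagonal system: m_0 = 0, m_1 = 14/5, m_2 = -86/5, m_3 = 0.
On [-1, 0], s(x) = -2 + 68/15·(x + 1) + 0·(x + 1)² + 7/15·(x + 1)³.
With (x + 1) = 1/4: s(-3/4) = -55/64.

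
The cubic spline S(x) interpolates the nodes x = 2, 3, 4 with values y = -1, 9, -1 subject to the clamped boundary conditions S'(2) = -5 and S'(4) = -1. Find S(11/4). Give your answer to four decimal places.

Put M_i = S'' at the i-th knot. Here h = (1, 1) and Δ = (10, -10), so the interior equations h_(i-1)·M_(i-1) + 2(h_(i-1)+h_i)·M_i + h_i·M_(i+1) = 6(Δ_i − Δ_(i-1)) read
  1·M_0 + 4·M_1 + 1·M_2 = 6(Δ_1 - Δ_0) = -120
Clamped end conditions give two more equations: 2h_0·M_0 + h_0·M_1 = 6(Δ_0 - S'(2)) = 90 and h_1·M_1 + 2h_1·M_2 = 6(S'(4) - Δ_1) = 54.
Solving the tridiagonal system: M_0 = 77, M_1 = -64, M_2 = 59.
On [2, 3], S(x) = -1 - 5·(x - 2) + 77/2·(x - 2)² - 47/2·(x - 2)³.
With (x - 2) = 3/4: S(11/4) = 895/128.

6.9922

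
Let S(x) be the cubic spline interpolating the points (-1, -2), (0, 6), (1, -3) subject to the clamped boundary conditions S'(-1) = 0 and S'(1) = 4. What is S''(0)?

Let σ_i = S''(x_i). Step sizes h_i = 1, 1; slopes of the chords Δ_i = (y_(i+1) - y_i)/h_i = 8, -9.
  1·σ_0 + 4·σ_1 + 1·σ_2 = 6(Δ_1 - Δ_0) = -102
Clamped end conditions give two more equations: 2h_0·σ_0 + h_0·σ_1 = 6(Δ_0 - S'(-1)) = 48 and h_1·σ_1 + 2h_1·σ_2 = 6(S'(1) - Δ_1) = 78.
Hence σ_0 = 103/2, σ_1 = -55, σ_2 = 133/2.

-55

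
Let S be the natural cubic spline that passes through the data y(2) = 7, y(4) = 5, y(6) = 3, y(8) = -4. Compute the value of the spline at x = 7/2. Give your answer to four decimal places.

Let M_i = S''(x_i). Step sizes h_i = 2, 2, 2; slopes of the chords Δ_i = (y_(i+1) - y_i)/h_i = -1, -1, -7/2.
  2·M_0 + 8·M_1 + 2·M_2 = 6(Δ_1 - Δ_0) = 0
  2·M_1 + 8·M_2 + 2·M_3 = 6(Δ_2 - Δ_1) = -15
Natural end conditions: M_0 = M_3 = 0.
Solving: M_0 = 0, M_1 = 1/2, M_2 = -2, M_3 = 0.
On [2, 4], S(x) = 7 - 7/6·(x - 2) + 0·(x - 2)² + 1/24·(x - 2)³.
With (x - 2) = 3/2: S(7/2) = 345/64.

5.3906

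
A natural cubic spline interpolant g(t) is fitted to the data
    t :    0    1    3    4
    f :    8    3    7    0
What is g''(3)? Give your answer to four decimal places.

Put m_i = g'' at the i-th knot. Here h = (1, 2, 1) and Δ = (-5, 2, -7), so the interior equations h_(i-1)·m_(i-1) + 2(h_(i-1)+h_i)·m_i + h_i·m_(i+1) = 6(Δ_i − Δ_(i-1)) read
  1·m_0 + 6·m_1 + 2·m_2 = 6(Δ_1 - Δ_0) = 42
  2·m_1 + 6·m_2 + 1·m_3 = 6(Δ_2 - Δ_1) = -54
Natural end conditions: m_0 = m_3 = 0.
Forward elimination and back-substitution give m_0 = 0, m_1 = 45/4, m_2 = -51/4, m_3 = 0.

-12.7500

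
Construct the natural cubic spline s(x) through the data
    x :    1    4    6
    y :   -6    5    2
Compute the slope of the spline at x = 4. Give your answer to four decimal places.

0.5667

With σ_i denoting the second derivative at x_i, h_i = 3, 2, and Δ_i = (y_(i+1) − y_i)/h_i = 11/3, -3/2:
  3·σ_0 + 10·σ_1 + 2·σ_2 = 6(Δ_1 - Δ_0) = -31
Natural end conditions: σ_0 = σ_2 = 0.
Forward elimination and back-substitution give σ_0 = 0, σ_1 = -31/10, σ_2 = 0.
On [4, 6], s'(x) = b_1 + 2c_1·(x - 4) + 3d_1·(x - 4)² with b_1 = Δ_1 - h_1(2σ_1 + σ_2)/6 = 17/30, c_1 = σ_1/2 = -31/20, d_1 = (σ_2 - σ_1)/(6h_1) = 31/120. So s'(4) = 17/30.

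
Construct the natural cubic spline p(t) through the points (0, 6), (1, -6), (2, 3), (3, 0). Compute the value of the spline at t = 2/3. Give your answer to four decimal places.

Write M_i for p''(x_i). With h_i = 1, 1, 1 and divided differences Δ_i = -12, 9, -3, the continuity of p' gives the tridiagonal system
  1·M_0 + 4·M_1 + 1·M_2 = 6(Δ_1 - Δ_0) = 126
  1·M_1 + 4·M_2 + 1·M_3 = 6(Δ_2 - Δ_1) = -72
Natural end conditions: M_0 = M_3 = 0.
Forward elimination and back-substitution give M_0 = 0, M_1 = 192/5, M_2 = -138/5, M_3 = 0.
On [0, 1], p(t) = 6 - 92/5·t + 0·t² + 32/5·t³.
With t = 2/3: p(2/3) = -118/27.

-4.3704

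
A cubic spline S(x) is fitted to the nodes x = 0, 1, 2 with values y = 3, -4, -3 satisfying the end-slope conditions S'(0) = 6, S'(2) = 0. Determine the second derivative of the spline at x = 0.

With m_i denoting the second derivative at x_i, h_i = 1, 1, and Δ_i = (y_(i+1) − y_i)/h_i = -7, 1:
  1·m_0 + 4·m_1 + 1·m_2 = 6(Δ_1 - Δ_0) = 48
Clamped end conditions give two more equations: 2h_0·m_0 + h_0·m_1 = 6(Δ_0 - S'(0)) = -78 and h_1·m_1 + 2h_1·m_2 = 6(S'(2) - Δ_1) = -6.
Solving: m_0 = -54, m_1 = 30, m_2 = -18.

-54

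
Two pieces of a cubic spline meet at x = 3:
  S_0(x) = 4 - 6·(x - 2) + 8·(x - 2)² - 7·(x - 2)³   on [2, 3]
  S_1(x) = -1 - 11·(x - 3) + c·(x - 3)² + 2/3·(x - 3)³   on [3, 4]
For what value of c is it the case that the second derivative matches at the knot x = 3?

S_0''(x) = 16 - 42·(x - 2), so S_0''(3) = -26. On the right, S_1''(3) = 2c, so c = -13.

-13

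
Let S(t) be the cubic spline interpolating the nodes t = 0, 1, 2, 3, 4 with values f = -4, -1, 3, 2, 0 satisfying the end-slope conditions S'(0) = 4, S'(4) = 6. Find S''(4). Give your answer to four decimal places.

27.2857

Put σ_i = S'' at the i-th knot. Here h = (1, 1, 1, 1) and Δ = (3, 4, -1, -2), so the interior equations h_(i-1)·σ_(i-1) + 2(h_(i-1)+h_i)·σ_i + h_i·σ_(i+1) = 6(Δ_i − Δ_(i-1)) read
  1·σ_0 + 4·σ_1 + 1·σ_2 = 6(Δ_1 - Δ_0) = 6
  1·σ_1 + 4·σ_2 + 1·σ_3 = 6(Δ_2 - Δ_1) = -30
  1·σ_2 + 4·σ_3 + 1·σ_4 = 6(Δ_3 - Δ_2) = -6
Clamped end conditions give two more equations: 2h_0·σ_0 + h_0·σ_1 = 6(Δ_0 - S'(0)) = -6 and h_3·σ_3 + 2h_3·σ_4 = 6(S'(4) - Δ_3) = 48.
Solving the tridiagonal system: σ_0 = -37/7, σ_1 = 32/7, σ_2 = -7, σ_3 = -46/7, σ_4 = 191/7.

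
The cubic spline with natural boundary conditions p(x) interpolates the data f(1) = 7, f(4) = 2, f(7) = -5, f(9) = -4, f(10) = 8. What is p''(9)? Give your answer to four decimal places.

11.6942

Let M_i = p''(x_i). Step sizes h_i = 3, 3, 2, 1; slopes of the chords Δ_i = (y_(i+1) - y_i)/h_i = -5/3, -7/3, 1/2, 12.
  3·M_0 + 12·M_1 + 3·M_2 = 6(Δ_1 - Δ_0) = -4
  3·M_1 + 10·M_2 + 2·M_3 = 6(Δ_2 - Δ_1) = 17
  2·M_2 + 6·M_3 + 1·M_4 = 6(Δ_3 - Δ_2) = 69
Natural end conditions: M_0 = M_4 = 0.
Solving: M_0 = 0, M_1 = -58/309, M_2 = -60/103, M_3 = 2409/206, M_4 = 0.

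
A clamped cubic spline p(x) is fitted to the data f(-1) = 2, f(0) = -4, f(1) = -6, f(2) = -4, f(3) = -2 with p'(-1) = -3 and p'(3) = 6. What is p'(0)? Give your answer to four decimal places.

-5.5179

Write σ_i for p''(x_i). With h_i = 1, 1, 1, 1 and divided differences Δ_i = -6, -2, 2, 2, the continuity of p' gives the tridiagonal system
  1·σ_0 + 4·σ_1 + 1·σ_2 = 6(Δ_1 - Δ_0) = 24
  1·σ_1 + 4·σ_2 + 1·σ_3 = 6(Δ_2 - Δ_1) = 24
  1·σ_2 + 4·σ_3 + 1·σ_4 = 6(Δ_3 - Δ_2) = 0
Clamped end conditions give two more equations: 2h_0·σ_0 + h_0·σ_1 = 6(Δ_0 - p'(-1)) = -18 and h_3·σ_3 + 2h_3·σ_4 = 6(p'(3) - Δ_3) = 24.
Solving the tridiagonal system: σ_0 = -363/28, σ_1 = 111/14, σ_2 = 21/4, σ_3 = -69/14, σ_4 = 405/28.
On [0, 1], p'(x) = b_1 + 2c_1·x + 3d_1·x² with b_1 = Δ_1 - h_1(2σ_1 + σ_2)/6 = -309/56, c_1 = σ_1/2 = 111/28, d_1 = (σ_2 - σ_1)/(6h_1) = -25/56. So p'(0) = -309/56.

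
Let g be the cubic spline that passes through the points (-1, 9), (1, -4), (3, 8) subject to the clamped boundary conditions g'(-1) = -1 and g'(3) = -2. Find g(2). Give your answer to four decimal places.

Write σ_i for g''(x_i). With h_i = 2, 2 and divided differences Δ_i = -13/2, 6, the continuity of g' gives the tridiagonal system
  2·σ_0 + 8·σ_1 + 2·σ_2 = 6(Δ_1 - Δ_0) = 75
Clamped end conditions give two more equations: 2h_0·σ_0 + h_0·σ_1 = 6(Δ_0 - g'(-1)) = -33 and h_1·σ_1 + 2h_1·σ_2 = 6(g'(3) - Δ_1) = -48.
Hence σ_0 = -143/8, σ_1 = 77/4, σ_2 = -173/8.
On [1, 3], g(t) = -4 + 3/8·(t - 1) + 77/8·(t - 1)² - 109/32·(t - 1)³.
With (t - 1) = 1: g(2) = 83/32.

2.5938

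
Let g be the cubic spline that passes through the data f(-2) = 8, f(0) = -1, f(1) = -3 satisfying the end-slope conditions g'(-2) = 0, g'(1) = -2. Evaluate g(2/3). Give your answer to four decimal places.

Let σ_i = g''(x_i). Step sizes h_i = 2, 1; slopes of the chords Δ_i = (y_(i+1) - y_i)/h_i = -9/2, -2.
  2·σ_0 + 6·σ_1 + 1·σ_2 = 6(Δ_1 - Δ_0) = 15
Clamped end conditions give two more equations: 2h_0·σ_0 + h_0·σ_1 = 6(Δ_0 - g'(-2)) = -27 and h_1·σ_1 + 2h_1·σ_2 = 6(g'(1) - Δ_1) = 0.
Solving: σ_0 = -119/12, σ_1 = 19/3, σ_2 = -19/6.
On [0, 1], g(x) = -1 - 43/12·x + 19/6·x² - 19/12·x³.
With x = 2/3: g(2/3) = -397/162.

-2.4506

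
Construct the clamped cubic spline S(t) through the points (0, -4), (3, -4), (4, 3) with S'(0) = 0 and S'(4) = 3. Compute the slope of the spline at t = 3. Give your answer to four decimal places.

Put m_i = S'' at the i-th knot. Here h = (3, 1) and Δ = (0, 7), so the interior equations h_(i-1)·m_(i-1) + 2(h_(i-1)+h_i)·m_i + h_i·m_(i+1) = 6(Δ_i − Δ_(i-1)) read
  3·m_0 + 8·m_1 + 1·m_2 = 6(Δ_1 - Δ_0) = 42
Clamped end conditions give two more equations: 2h_0·m_0 + h_0·m_1 = 6(Δ_0 - S'(0)) = 0 and h_1·m_1 + 2h_1·m_2 = 6(S'(4) - Δ_1) = -24.
Forward elimination and back-substitution give m_0 = -9/2, m_1 = 9, m_2 = -33/2.
On [3, 4], S'(t) = b_1 + 2c_1·(t - 3) + 3d_1·(t - 3)² with b_1 = Δ_1 - h_1(2m_1 + m_2)/6 = 27/4, c_1 = m_1/2 = 9/2, d_1 = (m_2 - m_1)/(6h_1) = -17/4. So S'(3) = 27/4.

6.7500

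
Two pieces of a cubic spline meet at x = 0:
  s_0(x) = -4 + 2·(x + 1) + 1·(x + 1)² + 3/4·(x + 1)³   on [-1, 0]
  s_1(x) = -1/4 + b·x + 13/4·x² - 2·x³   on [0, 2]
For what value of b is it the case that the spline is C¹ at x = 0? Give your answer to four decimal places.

s_0'(x) = 2 + 2·(x + 1) + 9/4·(x + 1)², so s_0'(0) = 25/4. On the right, s_1'(0) = b, so b = 25/4.

6.2500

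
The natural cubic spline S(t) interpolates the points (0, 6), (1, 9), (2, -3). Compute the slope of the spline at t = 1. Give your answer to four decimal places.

-4.5000

Write M_i for S''(x_i). With h_i = 1, 1 and divided differences Δ_i = 3, -12, the continuity of S' gives the tridiagonal system
  1·M_0 + 4·M_1 + 1·M_2 = 6(Δ_1 - Δ_0) = -90
Natural end conditions: M_0 = M_2 = 0.
Solving the tridiagonal system: M_0 = 0, M_1 = -45/2, M_2 = 0.
On [1, 2], S'(t) = b_1 + 2c_1·(t - 1) + 3d_1·(t - 1)² with b_1 = Δ_1 - h_1(2M_1 + M_2)/6 = -9/2, c_1 = M_1/2 = -45/4, d_1 = (M_2 - M_1)/(6h_1) = 15/4. So S'(1) = -9/2.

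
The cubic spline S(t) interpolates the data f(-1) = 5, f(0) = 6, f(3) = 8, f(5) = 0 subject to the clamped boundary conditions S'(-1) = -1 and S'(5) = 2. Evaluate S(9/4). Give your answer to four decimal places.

Let M_i = S''(x_i). Step sizes h_i = 1, 3, 2; slopes of the chords Δ_i = (y_(i+1) - y_i)/h_i = 1, 2/3, -4.
  1·M_0 + 8·M_1 + 3·M_2 = 6(Δ_1 - Δ_0) = -2
  3·M_1 + 10·M_2 + 2·M_3 = 6(Δ_2 - Δ_1) = -28
Clamped end conditions give two more equations: 2h_0·M_0 + h_0·M_1 = 6(Δ_0 - S'(-1)) = 12 and h_2·M_2 + 2h_2·M_3 = 6(S'(5) - Δ_2) = 36.
Hence M_0 = 212/39, M_1 = 44/39, M_2 = -214/39, M_3 = 458/39.
On [0, 3], S(t) = 6 + 89/39·t + 22/39·t² - 43/117·t³.
With t = 9/4: S(9/4) = 8157/832.

9.8041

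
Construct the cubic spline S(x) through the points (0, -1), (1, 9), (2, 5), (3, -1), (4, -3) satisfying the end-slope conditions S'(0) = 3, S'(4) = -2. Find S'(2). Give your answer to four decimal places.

With M_i denoting the second derivative at x_i, h_i = 1, 1, 1, 1, and Δ_i = (y_(i+1) − y_i)/h_i = 10, -4, -6, -2:
  1·M_0 + 4·M_1 + 1·M_2 = 6(Δ_1 - Δ_0) = -84
  1·M_1 + 4·M_2 + 1·M_3 = 6(Δ_2 - Δ_1) = -12
  1·M_2 + 4·M_3 + 1·M_4 = 6(Δ_3 - Δ_2) = 24
Clamped end conditions give two more equations: 2h_0·M_0 + h_0·M_1 = 6(Δ_0 - S'(0)) = 42 and h_3·M_3 + 2h_3·M_4 = 6(S'(4) - Δ_3) = 0.
Hence M_0 = 1021/28, M_1 = -433/14, M_2 = 13/4, M_3 = 83/14, M_4 = -83/28.
On [2, 3], S'(x) = b_2 + 2c_2·(x - 2) + 3d_2·(x - 2)² with b_2 = Δ_2 - h_2(2M_2 + M_3)/6 = -113/14, c_2 = M_2/2 = 13/8, d_2 = (M_3 - M_2)/(6h_2) = 25/56. So S'(2) = -113/14.

-8.0714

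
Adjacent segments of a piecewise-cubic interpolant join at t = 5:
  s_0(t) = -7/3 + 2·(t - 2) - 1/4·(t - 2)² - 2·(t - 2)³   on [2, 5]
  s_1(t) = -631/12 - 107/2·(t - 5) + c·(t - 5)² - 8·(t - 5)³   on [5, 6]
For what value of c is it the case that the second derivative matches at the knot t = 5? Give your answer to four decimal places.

-18.2500

s_0''(t) = -1/2 - 12·(t - 2), so s_0''(5) = -73/2. On the right, s_1''(5) = 2c, so c = -73/4.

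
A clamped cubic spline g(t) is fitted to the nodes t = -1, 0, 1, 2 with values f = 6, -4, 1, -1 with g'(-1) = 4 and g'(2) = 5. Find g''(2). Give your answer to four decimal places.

36.6667

Write σ_i for g''(x_i). With h_i = 1, 1, 1 and divided differences Δ_i = -10, 5, -2, the continuity of g' gives the tridiagonal system
  1·σ_0 + 4·σ_1 + 1·σ_2 = 6(Δ_1 - Δ_0) = 90
  1·σ_1 + 4·σ_2 + 1·σ_3 = 6(Δ_2 - Δ_1) = -42
Clamped end conditions give two more equations: 2h_0·σ_0 + h_0·σ_1 = 6(Δ_0 - g'(-1)) = -84 and h_2·σ_2 + 2h_2·σ_3 = 6(g'(2) - Δ_2) = 42.
Solving: σ_0 = -196/3, σ_1 = 140/3, σ_2 = -94/3, σ_3 = 110/3.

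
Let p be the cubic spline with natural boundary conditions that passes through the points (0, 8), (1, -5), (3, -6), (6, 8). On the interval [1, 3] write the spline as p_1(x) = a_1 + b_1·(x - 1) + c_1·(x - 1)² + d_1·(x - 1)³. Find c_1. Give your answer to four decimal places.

Write M_i for p''(x_i). With h_i = 1, 2, 3 and divided differences Δ_i = -13, -1/2, 14/3, the continuity of p' gives the tridiagonal system
  1·M_0 + 6·M_1 + 2·M_2 = 6(Δ_1 - Δ_0) = 75
  2·M_1 + 10·M_2 + 3·M_3 = 6(Δ_2 - Δ_1) = 31
Natural end conditions: M_0 = M_3 = 0.
Forward elimination and back-substitution give M_0 = 0, M_1 = 86/7, M_2 = 9/14, M_3 = 0.
On [1, 3], with p_1(x) = a_1 + b_1·(x - 1) + c_1·(x - 1)² + d_1·(x - 1)³: c_1 = M_1/2 = 43/7, d_1 = (M_2 - M_1)/(6h_1) = -163/168, b_1 = Δ_1 - h_1(2M_1 + M_2)/6 = -187/21.

6.1429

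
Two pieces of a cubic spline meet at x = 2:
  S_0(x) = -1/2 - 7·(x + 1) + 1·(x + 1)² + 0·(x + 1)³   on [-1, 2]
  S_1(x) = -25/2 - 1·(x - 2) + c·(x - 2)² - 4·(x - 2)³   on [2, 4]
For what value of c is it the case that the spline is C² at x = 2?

1

S_0''(x) = 2 + 0·(x + 1), so S_0''(2) = 2. On the right, S_1''(2) = 2c, so c = 1.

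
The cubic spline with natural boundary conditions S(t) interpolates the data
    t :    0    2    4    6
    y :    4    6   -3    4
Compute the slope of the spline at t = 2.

With M_i denoting the second derivative at x_i, h_i = 2, 2, 2, and Δ_i = (y_(i+1) − y_i)/h_i = 1, -9/2, 7/2:
  2·M_0 + 8·M_1 + 2·M_2 = 6(Δ_1 - Δ_0) = -33
  2·M_1 + 8·M_2 + 2·M_3 = 6(Δ_2 - Δ_1) = 48
Natural end conditions: M_0 = M_3 = 0.
Solving the tridiagonal system: M_0 = 0, M_1 = -6, M_2 = 15/2, M_3 = 0.
On [2, 4], S'(t) = b_1 + 2c_1·(t - 2) + 3d_1·(t - 2)² with b_1 = Δ_1 - h_1(2M_1 + M_2)/6 = -3, c_1 = M_1/2 = -3, d_1 = (M_2 - M_1)/(6h_1) = 9/8. So S'(2) = -3.

-3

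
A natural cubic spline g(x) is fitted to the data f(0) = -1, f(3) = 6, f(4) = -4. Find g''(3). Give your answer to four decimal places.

-9.2500

Put M_i = g'' at the i-th knot. Here h = (3, 1) and Δ = (7/3, -10), so the interior equations h_(i-1)·M_(i-1) + 2(h_(i-1)+h_i)·M_i + h_i·M_(i+1) = 6(Δ_i − Δ_(i-1)) read
  3·M_0 + 8·M_1 + 1·M_2 = 6(Δ_1 - Δ_0) = -74
Natural end conditions: M_0 = M_2 = 0.
Solving the tridiagonal system: M_0 = 0, M_1 = -37/4, M_2 = 0.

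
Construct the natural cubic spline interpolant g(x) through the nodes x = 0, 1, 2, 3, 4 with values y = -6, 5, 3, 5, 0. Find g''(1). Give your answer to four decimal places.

-23.3571

With M_i denoting the second derivative at x_i, h_i = 1, 1, 1, 1, and Δ_i = (y_(i+1) − y_i)/h_i = 11, -2, 2, -5:
  1·M_0 + 4·M_1 + 1·M_2 = 6(Δ_1 - Δ_0) = -78
  1·M_1 + 4·M_2 + 1·M_3 = 6(Δ_2 - Δ_1) = 24
  1·M_2 + 4·M_3 + 1·M_4 = 6(Δ_3 - Δ_2) = -42
Natural end conditions: M_0 = M_4 = 0.
Solving: M_0 = 0, M_1 = -327/14, M_2 = 108/7, M_3 = -201/14, M_4 = 0.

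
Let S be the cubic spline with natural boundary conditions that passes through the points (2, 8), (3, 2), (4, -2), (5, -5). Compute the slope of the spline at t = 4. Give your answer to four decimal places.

With M_i denoting the second derivative at x_i, h_i = 1, 1, 1, and Δ_i = (y_(i+1) − y_i)/h_i = -6, -4, -3:
  1·M_0 + 4·M_1 + 1·M_2 = 6(Δ_1 - Δ_0) = 12
  1·M_1 + 4·M_2 + 1·M_3 = 6(Δ_2 - Δ_1) = 6
Natural end conditions: M_0 = M_3 = 0.
Forward elimination and back-substitution give M_0 = 0, M_1 = 14/5, M_2 = 4/5, M_3 = 0.
On [4, 5], S'(t) = b_2 + 2c_2·(t - 4) + 3d_2·(t - 4)² with b_2 = Δ_2 - h_2(2M_2 + M_3)/6 = -49/15, c_2 = M_2/2 = 2/5, d_2 = (M_3 - M_2)/(6h_2) = -2/15. So S'(4) = -49/15.

-3.2667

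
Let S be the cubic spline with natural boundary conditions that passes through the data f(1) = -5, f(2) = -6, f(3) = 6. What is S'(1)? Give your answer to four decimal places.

Let M_i = S''(x_i). Step sizes h_i = 1, 1; slopes of the chords Δ_i = (y_(i+1) - y_i)/h_i = -1, 12.
  1·M_0 + 4·M_1 + 1·M_2 = 6(Δ_1 - Δ_0) = 78
Natural end conditions: M_0 = M_2 = 0.
Solving: M_0 = 0, M_1 = 39/2, M_2 = 0.
On [1, 2], S'(t) = b_0 + 2c_0·(t - 1) + 3d_0·(t - 1)² with b_0 = Δ_0 - h_0(2M_0 + M_1)/6 = -17/4, c_0 = M_0/2 = 0, d_0 = (M_1 - M_0)/(6h_0) = 13/4. So S'(1) = -17/4.

-4.2500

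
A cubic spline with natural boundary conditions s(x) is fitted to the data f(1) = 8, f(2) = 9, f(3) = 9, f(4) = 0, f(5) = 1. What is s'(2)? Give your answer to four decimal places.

Put m_i = s'' at the i-th knot. Here h = (1, 1, 1, 1) and Δ = (1, 0, -9, 1), so the interior equations h_(i-1)·m_(i-1) + 2(h_(i-1)+h_i)·m_i + h_i·m_(i+1) = 6(Δ_i − Δ_(i-1)) read
  1·m_0 + 4·m_1 + 1·m_2 = 6(Δ_1 - Δ_0) = -6
  1·m_1 + 4·m_2 + 1·m_3 = 6(Δ_2 - Δ_1) = -54
  1·m_2 + 4·m_3 + 1·m_4 = 6(Δ_3 - Δ_2) = 60
Natural end conditions: m_0 = m_4 = 0.
Solving the tridiagonal system: m_0 = 0, m_1 = 93/28, m_2 = -135/7, m_3 = 555/28, m_4 = 0.
On [2, 3], s'(x) = b_1 + 2c_1·(x - 2) + 3d_1·(x - 2)² with b_1 = Δ_1 - h_1(2m_1 + m_2)/6 = 59/28, c_1 = m_1/2 = 93/56, d_1 = (m_2 - m_1)/(6h_1) = -211/56. So s'(2) = 59/28.

2.1071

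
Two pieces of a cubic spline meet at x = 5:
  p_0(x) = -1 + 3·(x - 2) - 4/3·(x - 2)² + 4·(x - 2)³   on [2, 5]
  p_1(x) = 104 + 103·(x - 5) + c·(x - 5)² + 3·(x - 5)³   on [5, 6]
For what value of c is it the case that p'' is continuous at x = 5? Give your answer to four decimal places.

34.6667

p_0''(x) = -8/3 + 24·(x - 2), so p_0''(5) = 208/3. On the right, p_1''(5) = 2c, so c = 104/3.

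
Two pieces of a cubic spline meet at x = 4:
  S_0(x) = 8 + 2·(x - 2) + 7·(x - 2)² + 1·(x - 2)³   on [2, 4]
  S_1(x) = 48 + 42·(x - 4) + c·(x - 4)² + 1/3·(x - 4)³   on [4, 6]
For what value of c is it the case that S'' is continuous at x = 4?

13

S_0''(x) = 14 + 6·(x - 2), so S_0''(4) = 26. On the right, S_1''(4) = 2c, so c = 13.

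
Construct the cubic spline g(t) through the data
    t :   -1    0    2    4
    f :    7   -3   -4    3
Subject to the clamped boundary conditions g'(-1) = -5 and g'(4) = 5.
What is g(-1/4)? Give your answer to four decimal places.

-0.3879

Let M_i = g''(x_i). Step sizes h_i = 1, 2, 2; slopes of the chords Δ_i = (y_(i+1) - y_i)/h_i = -10, -1/2, 7/2.
  1·M_0 + 6·M_1 + 2·M_2 = 6(Δ_1 - Δ_0) = 57
  2·M_1 + 8·M_2 + 2·M_3 = 6(Δ_2 - Δ_1) = 24
Clamped end conditions give two more equations: 2h_0·M_0 + h_0·M_1 = 6(Δ_0 - g'(-1)) = -30 and h_2·M_2 + 2h_2·M_3 = 6(g'(4) - Δ_2) = 9.
Forward elimination and back-substitution give M_0 = -500/23, M_1 = 310/23, M_2 = -49/46, M_3 = 64/23.
On [-1, 0], g(t) = 7 - 5·(t + 1) - 250/23·(t + 1)² + 135/23·(t + 1)³.
With (t + 1) = 3/4: g(-1/4) = -571/1472.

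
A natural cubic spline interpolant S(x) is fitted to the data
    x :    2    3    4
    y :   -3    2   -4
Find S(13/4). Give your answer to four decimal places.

Put M_i = S'' at the i-th knot. Here h = (1, 1) and Δ = (5, -6), so the interior equations h_(i-1)·M_(i-1) + 2(h_(i-1)+h_i)·M_i + h_i·M_(i+1) = 6(Δ_i − Δ_(i-1)) read
  1·M_0 + 4·M_1 + 1·M_2 = 6(Δ_1 - Δ_0) = -66
Natural end conditions: M_0 = M_2 = 0.
Solving: M_0 = 0, M_1 = -33/2, M_2 = 0.
On [3, 4], S(x) = 2 - 1/2·(x - 3) - 33/4·(x - 3)² + 11/4·(x - 3)³.
With (x - 3) = 1/4: S(13/4) = 359/256.

1.4023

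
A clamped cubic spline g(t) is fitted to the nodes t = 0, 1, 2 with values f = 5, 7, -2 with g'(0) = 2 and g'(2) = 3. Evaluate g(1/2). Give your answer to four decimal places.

7.0625

Let m_i = g''(x_i). Step sizes h_i = 1, 1; slopes of the chords Δ_i = (y_(i+1) - y_i)/h_i = 2, -9.
  1·m_0 + 4·m_1 + 1·m_2 = 6(Δ_1 - Δ_0) = -66
Clamped end conditions give two more equations: 2h_0·m_0 + h_0·m_1 = 6(Δ_0 - g'(0)) = 0 and h_1·m_1 + 2h_1·m_2 = 6(g'(2) - Δ_1) = 72.
Solving the tridiagonal system: m_0 = 17, m_1 = -34, m_2 = 53.
On [0, 1], g(t) = 5 + 2·t + 17/2·t² - 17/2·t³.
With t = 1/2: g(1/2) = 113/16.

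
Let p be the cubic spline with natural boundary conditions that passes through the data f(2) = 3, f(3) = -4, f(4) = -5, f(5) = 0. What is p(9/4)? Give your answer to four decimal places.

Write M_i for p''(x_i). With h_i = 1, 1, 1 and divided differences Δ_i = -7, -1, 5, the continuity of p' gives the tridiagonal system
  1·M_0 + 4·M_1 + 1·M_2 = 6(Δ_1 - Δ_0) = 36
  1·M_1 + 4·M_2 + 1·M_3 = 6(Δ_2 - Δ_1) = 36
Natural end conditions: M_0 = M_3 = 0.
Solving the tridiagonal system: M_0 = 0, M_1 = 36/5, M_2 = 36/5, M_3 = 0.
On [2, 3], p(t) = 3 - 41/5·(t - 2) + 0·(t - 2)² + 6/5·(t - 2)³.
With (t - 2) = 1/4: p(9/4) = 31/32.

0.9688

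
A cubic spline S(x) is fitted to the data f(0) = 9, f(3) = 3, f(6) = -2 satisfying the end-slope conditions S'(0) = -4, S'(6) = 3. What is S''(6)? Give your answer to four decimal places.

Write m_i for S''(x_i). With h_i = 3, 3 and divided differences Δ_i = -2, -5/3, the continuity of S' gives the tridiagonal system
  3·m_0 + 12·m_1 + 3·m_2 = 6(Δ_1 - Δ_0) = 2
Clamped end conditions give two more equations: 2h_0·m_0 + h_0·m_1 = 6(Δ_0 - S'(0)) = 12 and h_1·m_1 + 2h_1·m_2 = 6(S'(6) - Δ_1) = 28.
Solving the tridiagonal system: m_0 = 3, m_1 = -2, m_2 = 17/3.

5.6667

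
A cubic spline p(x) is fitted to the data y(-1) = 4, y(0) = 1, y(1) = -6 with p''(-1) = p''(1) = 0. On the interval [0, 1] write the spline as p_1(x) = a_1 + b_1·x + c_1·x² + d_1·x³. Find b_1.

Let m_i = p''(x_i). Step sizes h_i = 1, 1; slopes of the chords Δ_i = (y_(i+1) - y_i)/h_i = -3, -7.
  1·m_0 + 4·m_1 + 1·m_2 = 6(Δ_1 - Δ_0) = -24
Natural end conditions: m_0 = m_2 = 0.
Solving the tridiagonal system: m_0 = 0, m_1 = -6, m_2 = 0.
On [0, 1], with p_1(x) = a_1 + b_1·x + c_1·x² + d_1·x³: c_1 = m_1/2 = -3, d_1 = (m_2 - m_1)/(6h_1) = 1, b_1 = Δ_1 - h_1(2m_1 + m_2)/6 = -5.

-5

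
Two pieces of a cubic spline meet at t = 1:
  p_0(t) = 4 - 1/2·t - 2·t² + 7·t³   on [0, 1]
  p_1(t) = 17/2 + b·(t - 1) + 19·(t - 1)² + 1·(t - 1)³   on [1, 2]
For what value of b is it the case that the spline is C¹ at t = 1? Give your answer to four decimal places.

16.5000

p_0'(t) = -1/2 - 4·t + 21·t², so p_0'(1) = 33/2. On the right, p_1'(1) = b, so b = 33/2.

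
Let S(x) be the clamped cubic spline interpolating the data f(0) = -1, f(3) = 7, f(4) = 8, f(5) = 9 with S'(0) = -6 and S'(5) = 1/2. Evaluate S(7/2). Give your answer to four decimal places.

7.7349

With M_i denoting the second derivative at x_i, h_i = 3, 1, 1, and Δ_i = (y_(i+1) − y_i)/h_i = 8/3, 1, 1:
  3·M_0 + 8·M_1 + 1·M_2 = 6(Δ_1 - Δ_0) = -10
  1·M_1 + 4·M_2 + 1·M_3 = 6(Δ_2 - Δ_1) = 0
Clamped end conditions give two more equations: 2h_0·M_0 + h_0·M_1 = 6(Δ_0 - S'(0)) = 52 and h_2·M_2 + 2h_2·M_3 = 6(S'(5) - Δ_2) = -3.
Hence M_0 = 1009/87, M_1 = -170/29, M_2 = 61/29, M_3 = -74/29.
On [3, 4], S(x) = 7 + 151/58·(x - 3) - 85/29·(x - 3)² + 77/58·(x - 3)³.
With (x - 3) = 1/2: S(7/2) = 3589/464.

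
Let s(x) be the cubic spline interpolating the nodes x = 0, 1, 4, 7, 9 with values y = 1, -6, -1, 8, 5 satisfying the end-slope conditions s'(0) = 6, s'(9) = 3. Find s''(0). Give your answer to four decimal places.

Write M_i for s''(x_i). With h_i = 1, 3, 3, 2 and divided differences Δ_i = -7, 5/3, 3, -3/2, the continuity of s' gives the tridiagonal system
  1·M_0 + 8·M_1 + 3·M_2 = 6(Δ_1 - Δ_0) = 52
  3·M_1 + 12·M_2 + 3·M_3 = 6(Δ_2 - Δ_1) = 8
  3·M_2 + 10·M_3 + 2·M_4 = 6(Δ_3 - Δ_2) = -27
Clamped end conditions give two more equations: 2h_0·M_0 + h_0·M_1 = 6(Δ_0 - s'(0)) = -78 and h_3·M_3 + 2h_3·M_4 = 6(s'(9) - Δ_3) = 27.
Forward elimination and back-substitution give M_0 = -13339/294, M_1 = 1873/147, M_2 = -149/98, M_3 = -587/147, M_4 = 5143/588.

-45.3707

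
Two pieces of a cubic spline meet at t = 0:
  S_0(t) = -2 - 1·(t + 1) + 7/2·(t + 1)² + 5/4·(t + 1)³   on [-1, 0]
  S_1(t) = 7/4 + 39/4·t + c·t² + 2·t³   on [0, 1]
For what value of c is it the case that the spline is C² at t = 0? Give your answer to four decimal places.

S_0''(t) = 7 + 15/2·(t + 1), so S_0''(0) = 29/2. On the right, S_1''(0) = 2c, so c = 29/4.

7.2500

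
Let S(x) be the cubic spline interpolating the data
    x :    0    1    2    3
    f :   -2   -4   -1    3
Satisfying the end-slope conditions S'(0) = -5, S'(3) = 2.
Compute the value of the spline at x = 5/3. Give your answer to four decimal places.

Write m_i for S''(x_i). With h_i = 1, 1, 1 and divided differences Δ_i = -2, 3, 4, the continuity of S' gives the tridiagonal system
  1·m_0 + 4·m_1 + 1·m_2 = 6(Δ_1 - Δ_0) = 30
  1·m_1 + 4·m_2 + 1·m_3 = 6(Δ_2 - Δ_1) = 6
Clamped end conditions give two more equations: 2h_0·m_0 + h_0·m_1 = 6(Δ_0 - S'(0)) = 18 and h_2·m_2 + 2h_2·m_3 = 6(S'(3) - Δ_2) = -12.
Solving the tridiagonal system: m_0 = 94/15, m_1 = 82/15, m_2 = 28/15, m_3 = -104/15.
On [1, 2], S(x) = -4 + 13/15·(x - 1) + 41/15·(x - 1)² - 3/5·(x - 1)³.
With (x - 1) = 2/3: S(5/3) = -322/135.

-2.3852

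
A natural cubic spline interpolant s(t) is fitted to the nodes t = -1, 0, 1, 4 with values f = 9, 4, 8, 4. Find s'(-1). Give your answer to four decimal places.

Let σ_i = s''(x_i). Step sizes h_i = 1, 1, 3; slopes of the chords Δ_i = (y_(i+1) - y_i)/h_i = -5, 4, -4/3.
  1·σ_0 + 4·σ_1 + 1·σ_2 = 6(Δ_1 - Δ_0) = 54
  1·σ_1 + 8·σ_2 + 3·σ_3 = 6(Δ_2 - Δ_1) = -32
Natural end conditions: σ_0 = σ_3 = 0.
Solving: σ_0 = 0, σ_1 = 464/31, σ_2 = -182/31, σ_3 = 0.
On [-1, 0], s'(t) = b_0 + 2c_0·(t + 1) + 3d_0·(t + 1)² with b_0 = Δ_0 - h_0(2σ_0 + σ_1)/6 = -697/93, c_0 = σ_0/2 = 0, d_0 = (σ_1 - σ_0)/(6h_0) = 232/93. So s'(-1) = -697/93.

-7.4946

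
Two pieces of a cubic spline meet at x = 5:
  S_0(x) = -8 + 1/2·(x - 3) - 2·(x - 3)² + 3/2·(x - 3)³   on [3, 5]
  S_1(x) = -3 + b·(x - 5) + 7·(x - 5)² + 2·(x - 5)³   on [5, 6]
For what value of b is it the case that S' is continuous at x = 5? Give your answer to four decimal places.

10.5000

S_0'(x) = 1/2 - 4·(x - 3) + 9/2·(x - 3)², so S_0'(5) = 21/2. On the right, S_1'(5) = b, so b = 21/2.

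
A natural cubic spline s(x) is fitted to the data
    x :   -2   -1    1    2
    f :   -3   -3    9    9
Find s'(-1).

Put m_i = s'' at the i-th knot. Here h = (1, 2, 1) and Δ = (0, 6, 0), so the interior equations h_(i-1)·m_(i-1) + 2(h_(i-1)+h_i)·m_i + h_i·m_(i+1) = 6(Δ_i − Δ_(i-1)) read
  1·m_0 + 6·m_1 + 2·m_2 = 6(Δ_1 - Δ_0) = 36
  2·m_1 + 6·m_2 + 1·m_3 = 6(Δ_2 - Δ_1) = -36
Natural end conditions: m_0 = m_3 = 0.
Solving: m_0 = 0, m_1 = 9, m_2 = -9, m_3 = 0.
On [-1, 1], s'(x) = b_1 + 2c_1·(x + 1) + 3d_1·(x + 1)² with b_1 = Δ_1 - h_1(2m_1 + m_2)/6 = 3, c_1 = m_1/2 = 9/2, d_1 = (m_2 - m_1)/(6h_1) = -3/2. So s'(-1) = 3.

3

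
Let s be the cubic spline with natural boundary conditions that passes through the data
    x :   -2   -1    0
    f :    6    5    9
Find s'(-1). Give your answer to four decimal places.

With M_i denoting the second derivative at x_i, h_i = 1, 1, and Δ_i = (y_(i+1) − y_i)/h_i = -1, 4:
  1·M_0 + 4·M_1 + 1·M_2 = 6(Δ_1 - Δ_0) = 30
Natural end conditions: M_0 = M_2 = 0.
Solving the tridiagonal system: M_0 = 0, M_1 = 15/2, M_2 = 0.
On [-1, 0], s'(x) = b_1 + 2c_1·(x + 1) + 3d_1·(x + 1)² with b_1 = Δ_1 - h_1(2M_1 + M_2)/6 = 3/2, c_1 = M_1/2 = 15/4, d_1 = (M_2 - M_1)/(6h_1) = -5/4. So s'(-1) = 3/2.

1.5000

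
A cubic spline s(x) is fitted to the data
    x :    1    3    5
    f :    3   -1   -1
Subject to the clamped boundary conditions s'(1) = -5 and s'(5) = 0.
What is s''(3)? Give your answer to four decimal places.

Write M_i for s''(x_i). With h_i = 2, 2 and divided differences Δ_i = -2, 0, the continuity of s' gives the tridiagonal system
  2·M_0 + 8·M_1 + 2·M_2 = 6(Δ_1 - Δ_0) = 12
Clamped end conditions give two more equations: 2h_0·M_0 + h_0·M_1 = 6(Δ_0 - s'(1)) = 18 and h_1·M_1 + 2h_1·M_2 = 6(s'(5) - Δ_1) = 0.
Hence M_0 = 17/4, M_1 = 1/2, M_2 = -1/4.

0.5000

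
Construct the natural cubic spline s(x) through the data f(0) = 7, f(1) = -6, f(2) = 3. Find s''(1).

Put M_i = s'' at the i-th knot. Here h = (1, 1) and Δ = (-13, 9), so the interior equations h_(i-1)·M_(i-1) + 2(h_(i-1)+h_i)·M_i + h_i·M_(i+1) = 6(Δ_i − Δ_(i-1)) read
  1·M_0 + 4·M_1 + 1·M_2 = 6(Δ_1 - Δ_0) = 132
Natural end conditions: M_0 = M_2 = 0.
Solving the tridiagonal system: M_0 = 0, M_1 = 33, M_2 = 0.

33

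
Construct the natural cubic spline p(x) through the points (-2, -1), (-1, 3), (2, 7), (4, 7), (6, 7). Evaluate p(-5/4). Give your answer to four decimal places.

2.1045

Let M_i = p''(x_i). Step sizes h_i = 1, 3, 2, 2; slopes of the chords Δ_i = (y_(i+1) - y_i)/h_i = 4, 4/3, 0, 0.
  1·M_0 + 8·M_1 + 3·M_2 = 6(Δ_1 - Δ_0) = -16
  3·M_1 + 10·M_2 + 2·M_3 = 6(Δ_2 - Δ_1) = -8
  2·M_2 + 8·M_3 + 2·M_4 = 6(Δ_3 - Δ_2) = 0
Natural end conditions: M_0 = M_4 = 0.
Forward elimination and back-substitution give M_0 = 0, M_1 = -128/67, M_2 = -16/67, M_3 = 4/67, M_4 = 0.
On [-2, -1], p(x) = -1 + 868/201·(x + 2) + 0·(x + 2)² - 64/201·(x + 2)³.
With (x + 2) = 3/4: p(-5/4) = 141/67.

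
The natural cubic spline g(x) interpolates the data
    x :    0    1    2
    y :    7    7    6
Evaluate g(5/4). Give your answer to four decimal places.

6.8320

Put M_i = g'' at the i-th knot. Here h = (1, 1) and Δ = (0, -1), so the interior equations h_(i-1)·M_(i-1) + 2(h_(i-1)+h_i)·M_i + h_i·M_(i+1) = 6(Δ_i − Δ_(i-1)) read
  1·M_0 + 4·M_1 + 1·M_2 = 6(Δ_1 - Δ_0) = -6
Natural end conditions: M_0 = M_2 = 0.
Solving the tridiagonal system: M_0 = 0, M_1 = -3/2, M_2 = 0.
On [1, 2], g(x) = 7 - 1/2·(x - 1) - 3/4·(x - 1)² + 1/4·(x - 1)³.
With (x - 1) = 1/4: g(5/4) = 1749/256.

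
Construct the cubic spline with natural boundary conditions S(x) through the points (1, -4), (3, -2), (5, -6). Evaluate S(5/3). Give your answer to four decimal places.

-2.8889

Let σ_i = S''(x_i). Step sizes h_i = 2, 2; slopes of the chords Δ_i = (y_(i+1) - y_i)/h_i = 1, -2.
  2·σ_0 + 8·σ_1 + 2·σ_2 = 6(Δ_1 - Δ_0) = -18
Natural end conditions: σ_0 = σ_2 = 0.
Solving: σ_0 = 0, σ_1 = -9/4, σ_2 = 0.
On [1, 3], S(x) = -4 + 7/4·(x - 1) + 0·(x - 1)² - 3/16·(x - 1)³.
With (x - 1) = 2/3: S(5/3) = -26/9.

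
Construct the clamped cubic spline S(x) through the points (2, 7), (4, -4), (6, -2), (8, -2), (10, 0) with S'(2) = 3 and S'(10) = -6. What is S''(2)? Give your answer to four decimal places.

With M_i denoting the second derivative at x_i, h_i = 2, 2, 2, 2, and Δ_i = (y_(i+1) − y_i)/h_i = -11/2, 1, 0, 1:
  2·M_0 + 8·M_1 + 2·M_2 = 6(Δ_1 - Δ_0) = 39
  2·M_1 + 8·M_2 + 2·M_3 = 6(Δ_2 - Δ_1) = -6
  2·M_2 + 8·M_3 + 2·M_4 = 6(Δ_3 - Δ_2) = 6
Clamped end conditions give two more equations: 2h_0·M_0 + h_0·M_1 = 6(Δ_0 - S'(2)) = -51 and h_3·M_3 + 2h_3·M_4 = 6(S'(10) - Δ_3) = -42.
Solving the tridiagonal system: M_0 = -2019/112, M_1 = 591/56, M_2 = -75/16, M_3 = 291/56, M_4 = -1467/112.

-18.0268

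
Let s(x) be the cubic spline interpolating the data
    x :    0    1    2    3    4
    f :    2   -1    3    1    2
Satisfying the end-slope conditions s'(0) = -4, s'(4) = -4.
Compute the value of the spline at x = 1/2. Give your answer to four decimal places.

Write M_i for s''(x_i). With h_i = 1, 1, 1, 1 and divided differences Δ_i = -3, 4, -2, 1, the continuity of s' gives the tridiagonal system
  1·M_0 + 4·M_1 + 1·M_2 = 6(Δ_1 - Δ_0) = 42
  1·M_1 + 4·M_2 + 1·M_3 = 6(Δ_2 - Δ_1) = -36
  1·M_2 + 4·M_3 + 1·M_4 = 6(Δ_3 - Δ_2) = 18
Clamped end conditions give two more equations: 2h_0·M_0 + h_0·M_1 = 6(Δ_0 - s'(0)) = 6 and h_3·M_3 + 2h_3·M_4 = 6(s'(4) - Δ_3) = -30.
Solving: M_0 = -69/14, M_1 = 111/7, M_2 = -33/2, M_3 = 99/7, M_4 = -309/14.
On [0, 1], s(x) = 2 - 4·x - 69/28·x² + 97/28·x³.
With x = 1/2: s(1/2) = -41/224.

-0.1830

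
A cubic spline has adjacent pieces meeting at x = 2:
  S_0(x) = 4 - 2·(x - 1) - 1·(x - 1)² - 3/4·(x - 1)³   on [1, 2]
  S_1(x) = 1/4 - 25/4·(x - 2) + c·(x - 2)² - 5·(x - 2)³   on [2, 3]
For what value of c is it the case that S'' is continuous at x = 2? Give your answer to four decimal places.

S_0''(x) = -2 - 9/2·(x - 1), so S_0''(2) = -13/2. On the right, S_1''(2) = 2c, so c = -13/4.

-3.2500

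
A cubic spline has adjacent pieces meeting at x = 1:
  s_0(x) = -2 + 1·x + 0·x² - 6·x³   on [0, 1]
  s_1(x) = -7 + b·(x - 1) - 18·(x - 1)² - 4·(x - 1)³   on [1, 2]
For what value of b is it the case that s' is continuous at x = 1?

-17

s_0'(x) = 1 + 0·x - 18·x², so s_0'(1) = -17. On the right, s_1'(1) = b, so b = -17.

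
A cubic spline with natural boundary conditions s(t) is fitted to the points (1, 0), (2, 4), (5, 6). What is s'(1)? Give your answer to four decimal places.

4.4167

Write σ_i for s''(x_i). With h_i = 1, 3 and divided differences Δ_i = 4, 2/3, the continuity of s' gives the tridiagonal system
  1·σ_0 + 8·σ_1 + 3·σ_2 = 6(Δ_1 - Δ_0) = -20
Natural end conditions: σ_0 = σ_2 = 0.
Hence σ_0 = 0, σ_1 = -5/2, σ_2 = 0.
On [1, 2], s'(t) = b_0 + 2c_0·(t - 1) + 3d_0·(t - 1)² with b_0 = Δ_0 - h_0(2σ_0 + σ_1)/6 = 53/12, c_0 = σ_0/2 = 0, d_0 = (σ_1 - σ_0)/(6h_0) = -5/12. So s'(1) = 53/12.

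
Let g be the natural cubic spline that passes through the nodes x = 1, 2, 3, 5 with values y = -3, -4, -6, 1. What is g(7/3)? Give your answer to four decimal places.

-4.7778

With m_i denoting the second derivative at x_i, h_i = 1, 1, 2, and Δ_i = (y_(i+1) − y_i)/h_i = -1, -2, 7/2:
  1·m_0 + 4·m_1 + 1·m_2 = 6(Δ_1 - Δ_0) = -6
  1·m_1 + 6·m_2 + 2·m_3 = 6(Δ_2 - Δ_1) = 33
Natural end conditions: m_0 = m_3 = 0.
Solving: m_0 = 0, m_1 = -3, m_2 = 6, m_3 = 0.
On [2, 3], g(x) = -4 - 2·(x - 2) - 3/2·(x - 2)² + 3/2·(x - 2)³.
With (x - 2) = 1/3: g(7/3) = -43/9.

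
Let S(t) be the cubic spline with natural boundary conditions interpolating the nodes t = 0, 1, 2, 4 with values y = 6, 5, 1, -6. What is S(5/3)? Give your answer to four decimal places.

2.4911

With m_i denoting the second derivative at x_i, h_i = 1, 1, 2, and Δ_i = (y_(i+1) − y_i)/h_i = -1, -4, -7/2:
  1·m_0 + 4·m_1 + 1·m_2 = 6(Δ_1 - Δ_0) = -18
  1·m_1 + 6·m_2 + 2·m_3 = 6(Δ_2 - Δ_1) = 3
Natural end conditions: m_0 = m_3 = 0.
Solving: m_0 = 0, m_1 = -111/23, m_2 = 30/23, m_3 = 0.
On [1, 2], S(t) = 5 - 60/23·(t - 1) - 111/46·(t - 1)² + 47/46·(t - 1)³.
With (t - 1) = 2/3: S(5/3) = 1547/621.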